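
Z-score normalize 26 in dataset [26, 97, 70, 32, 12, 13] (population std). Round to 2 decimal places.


Mean = (26 + 97 + 70 + 32 + 12 + 13) / 6 = 41.6667
Variance = sum((x_i - mean)^2) / n = 984.2222
Std = sqrt(984.2222) = 31.3723
Z = (x - mean) / std
= (26 - 41.6667) / 31.3723
= -15.6667 / 31.3723
= -0.50

-0.50


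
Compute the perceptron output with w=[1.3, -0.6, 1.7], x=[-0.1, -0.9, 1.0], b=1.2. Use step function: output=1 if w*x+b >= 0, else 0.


z = w . x + b
= 1.3*-0.1 + -0.6*-0.9 + 1.7*1.0 + 1.2
= -0.13 + 0.54 + 1.7 + 1.2
= 2.11 + 1.2
= 3.31
Since z = 3.31 >= 0, output = 1

1


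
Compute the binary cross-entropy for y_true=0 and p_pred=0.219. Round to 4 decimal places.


For y=0: Loss = -log(1-p)
= -log(1 - 0.219)
= -log(0.781)
= -(-0.2472)
= 0.2472

0.2472


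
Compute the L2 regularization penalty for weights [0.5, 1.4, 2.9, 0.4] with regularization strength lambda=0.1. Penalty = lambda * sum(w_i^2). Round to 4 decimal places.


Squaring each weight:
0.5^2 = 0.25
1.4^2 = 1.96
2.9^2 = 8.41
0.4^2 = 0.16
Sum of squares = 10.78
Penalty = 0.1 * 10.78 = 1.0780

1.0780


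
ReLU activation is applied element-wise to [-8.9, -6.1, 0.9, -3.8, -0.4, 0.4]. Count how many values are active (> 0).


ReLU(x) = max(0, x) for each element:
ReLU(-8.9) = 0
ReLU(-6.1) = 0
ReLU(0.9) = 0.9
ReLU(-3.8) = 0
ReLU(-0.4) = 0
ReLU(0.4) = 0.4
Active neurons (>0): 2

2


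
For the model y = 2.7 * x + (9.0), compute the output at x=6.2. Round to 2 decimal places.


y = 2.7 * 6.2 + (9.0)
= 16.74 + (9.0)
= 25.74

25.74


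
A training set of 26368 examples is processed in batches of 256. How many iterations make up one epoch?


Iterations per epoch = dataset_size / batch_size
= 26368 / 256
= 103

103


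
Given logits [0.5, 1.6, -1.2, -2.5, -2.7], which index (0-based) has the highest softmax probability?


Softmax is a monotonic transformation, so it preserves the argmax.
We need to find the index of the maximum logit.
Index 0: 0.5
Index 1: 1.6
Index 2: -1.2
Index 3: -2.5
Index 4: -2.7
Maximum logit = 1.6 at index 1

1


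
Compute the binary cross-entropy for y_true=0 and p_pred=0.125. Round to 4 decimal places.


For y=0: Loss = -log(1-p)
= -log(1 - 0.125)
= -log(0.875)
= -(-0.1335)
= 0.1335

0.1335


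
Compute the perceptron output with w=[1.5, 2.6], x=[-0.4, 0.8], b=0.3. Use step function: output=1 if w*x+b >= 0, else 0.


z = w . x + b
= 1.5*-0.4 + 2.6*0.8 + 0.3
= -0.6 + 2.08 + 0.3
= 1.48 + 0.3
= 1.78
Since z = 1.78 >= 0, output = 1

1


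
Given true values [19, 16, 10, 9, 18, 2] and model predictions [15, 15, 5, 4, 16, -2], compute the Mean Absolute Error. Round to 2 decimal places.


Absolute errors: [4, 1, 5, 5, 2, 4]
Sum of absolute errors = 21
MAE = 21 / 6 = 3.50

3.50


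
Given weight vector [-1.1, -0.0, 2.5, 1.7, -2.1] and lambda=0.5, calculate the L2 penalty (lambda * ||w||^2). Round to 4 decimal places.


Squaring each weight:
(-1.1)^2 = 1.21
(-0.0)^2 = 0.0
2.5^2 = 6.25
1.7^2 = 2.89
(-2.1)^2 = 4.41
Sum of squares = 14.76
Penalty = 0.5 * 14.76 = 7.3800

7.3800


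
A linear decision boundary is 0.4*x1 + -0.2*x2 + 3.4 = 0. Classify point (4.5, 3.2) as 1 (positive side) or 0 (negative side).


Compute 0.4 * 4.5 + -0.2 * 3.2 + 3.4
= 1.8 + -0.64 + 3.4
= 4.56
Since 4.56 >= 0, the point is on the positive side.

1


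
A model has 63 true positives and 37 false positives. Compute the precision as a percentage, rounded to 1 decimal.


Precision = TP / (TP + FP) * 100
= 63 / (63 + 37)
= 63 / 100
= 0.63
= 63.0%

63.0


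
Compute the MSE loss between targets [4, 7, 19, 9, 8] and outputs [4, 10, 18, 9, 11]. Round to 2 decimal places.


Differences: [0, -3, 1, 0, -3]
Squared errors: [0, 9, 1, 0, 9]
Sum of squared errors = 19
MSE = 19 / 5 = 3.80

3.80


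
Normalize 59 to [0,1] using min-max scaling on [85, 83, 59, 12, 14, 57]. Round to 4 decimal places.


Min = 12, Max = 85
Range = 85 - 12 = 73
Scaled = (x - min) / (max - min)
= (59 - 12) / 73
= 47 / 73
= 0.6438

0.6438


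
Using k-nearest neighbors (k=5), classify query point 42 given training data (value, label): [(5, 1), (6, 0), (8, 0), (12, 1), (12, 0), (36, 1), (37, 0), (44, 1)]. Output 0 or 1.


Distances from query 42:
Point 44 (class 1): distance = 2
Point 37 (class 0): distance = 5
Point 36 (class 1): distance = 6
Point 12 (class 0): distance = 30
Point 12 (class 1): distance = 30
K=5 nearest neighbors: classes = [1, 0, 1, 0, 1]
Votes for class 1: 3 / 5
Majority vote => class 1

1


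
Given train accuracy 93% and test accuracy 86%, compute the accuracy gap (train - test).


Gap = train_accuracy - test_accuracy
= 93 - 86
= 7%
This moderate gap may indicate mild overfitting.

7


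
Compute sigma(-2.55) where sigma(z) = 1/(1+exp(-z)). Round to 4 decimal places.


sigmoid(z) = 1 / (1 + exp(-z))
exp(-(-2.55)) = exp(2.55) = 12.8071
1 + 12.8071 = 13.8071
1 / 13.8071 = 0.0724

0.0724


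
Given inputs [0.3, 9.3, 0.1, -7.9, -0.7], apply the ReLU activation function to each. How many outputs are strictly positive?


ReLU(x) = max(0, x) for each element:
ReLU(0.3) = 0.3
ReLU(9.3) = 9.3
ReLU(0.1) = 0.1
ReLU(-7.9) = 0
ReLU(-0.7) = 0
Active neurons (>0): 3

3


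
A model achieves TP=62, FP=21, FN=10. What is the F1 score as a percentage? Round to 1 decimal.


Precision = TP / (TP + FP) = 62 / 83 = 0.747
Recall = TP / (TP + FN) = 62 / 72 = 0.8611
F1 = 2 * P * R / (P + R)
= 2 * 0.747 * 0.8611 / (0.747 + 0.8611)
= 1.2865 / 1.6081
= 0.8
As percentage: 80.0%

80.0


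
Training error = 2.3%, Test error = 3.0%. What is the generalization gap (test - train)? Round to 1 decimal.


Generalization gap = test_error - train_error
= 3.0 - 2.3
= 0.7%
A small gap suggests good generalization.

0.7


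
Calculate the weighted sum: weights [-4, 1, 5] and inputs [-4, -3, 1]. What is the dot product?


Element-wise products:
-4 * -4 = 16
1 * -3 = -3
5 * 1 = 5
Sum = 16 + -3 + 5
= 18

18


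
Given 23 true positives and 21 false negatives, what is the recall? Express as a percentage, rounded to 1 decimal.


Recall = TP / (TP + FN) * 100
= 23 / (23 + 21)
= 23 / 44
= 0.5227
= 52.3%

52.3


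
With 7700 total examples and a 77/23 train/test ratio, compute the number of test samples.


Train samples = 7700 * 77% = 5929
Test samples = 7700 - 5929
= 1771

1771


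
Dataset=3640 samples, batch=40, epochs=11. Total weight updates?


Iterations per epoch = 3640 / 40 = 91
Total updates = iterations_per_epoch * epochs
= 91 * 11
= 1001

1001


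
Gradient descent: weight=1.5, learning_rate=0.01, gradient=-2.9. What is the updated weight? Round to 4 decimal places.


w_new = w_old - lr * gradient
= 1.5 - 0.01 * -2.9
= 1.5 - (-0.029)
= 1.5290

1.5290


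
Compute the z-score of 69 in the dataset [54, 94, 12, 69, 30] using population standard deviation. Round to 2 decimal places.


Mean = (54 + 94 + 12 + 69 + 30) / 5 = 51.8
Variance = sum((x_i - mean)^2) / n = 828.16
Std = sqrt(828.16) = 28.7778
Z = (x - mean) / std
= (69 - 51.8) / 28.7778
= 17.2 / 28.7778
= 0.60

0.60


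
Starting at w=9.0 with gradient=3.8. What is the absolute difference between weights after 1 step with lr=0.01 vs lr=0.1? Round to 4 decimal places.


With lr=0.01: w_new = 9.0 - 0.01 * 3.8 = 8.962
With lr=0.1: w_new = 9.0 - 0.1 * 3.8 = 8.62
Absolute difference = |8.962 - 8.62|
= 0.3420

0.3420


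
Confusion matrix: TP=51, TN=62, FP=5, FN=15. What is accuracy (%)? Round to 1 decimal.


Accuracy = (TP + TN) / (TP + TN + FP + FN) * 100
= (51 + 62) / (51 + 62 + 5 + 15)
= 113 / 133
= 0.8496
= 85.0%

85.0


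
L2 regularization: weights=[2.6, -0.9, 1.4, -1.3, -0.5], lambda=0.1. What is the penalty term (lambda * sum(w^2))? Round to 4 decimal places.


Squaring each weight:
2.6^2 = 6.76
(-0.9)^2 = 0.81
1.4^2 = 1.96
(-1.3)^2 = 1.69
(-0.5)^2 = 0.25
Sum of squares = 11.47
Penalty = 0.1 * 11.47 = 1.1470

1.1470


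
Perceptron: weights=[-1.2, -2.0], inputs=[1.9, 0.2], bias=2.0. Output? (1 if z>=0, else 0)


z = w . x + b
= -1.2*1.9 + -2.0*0.2 + 2.0
= -2.28 + -0.4 + 2.0
= -2.68 + 2.0
= -0.68
Since z = -0.68 < 0, output = 0

0


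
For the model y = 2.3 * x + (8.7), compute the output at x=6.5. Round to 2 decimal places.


y = 2.3 * 6.5 + (8.7)
= 14.95 + (8.7)
= 23.65

23.65


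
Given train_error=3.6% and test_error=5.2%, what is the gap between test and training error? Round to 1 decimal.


Generalization gap = test_error - train_error
= 5.2 - 3.6
= 1.6%
A small gap suggests good generalization.

1.6


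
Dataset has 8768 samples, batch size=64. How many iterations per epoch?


Iterations per epoch = dataset_size / batch_size
= 8768 / 64
= 137

137


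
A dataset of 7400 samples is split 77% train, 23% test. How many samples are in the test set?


Train samples = 7400 * 77% = 5698
Test samples = 7400 - 5698
= 1702

1702


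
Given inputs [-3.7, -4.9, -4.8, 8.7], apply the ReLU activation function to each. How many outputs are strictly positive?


ReLU(x) = max(0, x) for each element:
ReLU(-3.7) = 0
ReLU(-4.9) = 0
ReLU(-4.8) = 0
ReLU(8.7) = 8.7
Active neurons (>0): 1

1


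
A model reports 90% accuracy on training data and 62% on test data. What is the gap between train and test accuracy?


Gap = train_accuracy - test_accuracy
= 90 - 62
= 28%
This large gap strongly indicates overfitting.

28


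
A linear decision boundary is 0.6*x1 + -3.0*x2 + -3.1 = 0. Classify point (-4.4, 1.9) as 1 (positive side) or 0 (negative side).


Compute 0.6 * -4.4 + -3.0 * 1.9 + -3.1
= -2.64 + -5.7 + -3.1
= -11.44
Since -11.44 < 0, the point is on the negative side.

0


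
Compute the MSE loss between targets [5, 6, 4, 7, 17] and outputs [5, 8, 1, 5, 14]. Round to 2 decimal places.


Differences: [0, -2, 3, 2, 3]
Squared errors: [0, 4, 9, 4, 9]
Sum of squared errors = 26
MSE = 26 / 5 = 5.20

5.20


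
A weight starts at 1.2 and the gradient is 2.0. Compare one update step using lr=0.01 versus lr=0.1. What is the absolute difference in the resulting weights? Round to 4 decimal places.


With lr=0.01: w_new = 1.2 - 0.01 * 2.0 = 1.18
With lr=0.1: w_new = 1.2 - 0.1 * 2.0 = 1.0
Absolute difference = |1.18 - 1.0|
= 0.1800

0.1800


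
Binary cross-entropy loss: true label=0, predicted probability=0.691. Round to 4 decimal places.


For y=0: Loss = -log(1-p)
= -log(1 - 0.691)
= -log(0.309)
= -(-1.1744)
= 1.1744

1.1744


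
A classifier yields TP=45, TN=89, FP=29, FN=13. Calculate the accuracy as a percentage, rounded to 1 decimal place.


Accuracy = (TP + TN) / (TP + TN + FP + FN) * 100
= (45 + 89) / (45 + 89 + 29 + 13)
= 134 / 176
= 0.7614
= 76.1%

76.1


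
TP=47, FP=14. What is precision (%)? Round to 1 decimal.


Precision = TP / (TP + FP) * 100
= 47 / (47 + 14)
= 47 / 61
= 0.7705
= 77.0%

77.0


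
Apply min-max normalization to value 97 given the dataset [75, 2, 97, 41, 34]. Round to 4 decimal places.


Min = 2, Max = 97
Range = 97 - 2 = 95
Scaled = (x - min) / (max - min)
= (97 - 2) / 95
= 95 / 95
= 1.0000

1.0000


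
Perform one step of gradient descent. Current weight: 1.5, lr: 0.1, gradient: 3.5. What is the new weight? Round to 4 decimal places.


w_new = w_old - lr * gradient
= 1.5 - 0.1 * 3.5
= 1.5 - (0.35)
= 1.1500

1.1500


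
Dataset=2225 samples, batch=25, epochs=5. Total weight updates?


Iterations per epoch = 2225 / 25 = 89
Total updates = iterations_per_epoch * epochs
= 89 * 5
= 445

445


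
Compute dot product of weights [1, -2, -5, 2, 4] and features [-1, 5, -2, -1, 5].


Element-wise products:
1 * -1 = -1
-2 * 5 = -10
-5 * -2 = 10
2 * -1 = -2
4 * 5 = 20
Sum = -1 + -10 + 10 + -2 + 20
= 17

17


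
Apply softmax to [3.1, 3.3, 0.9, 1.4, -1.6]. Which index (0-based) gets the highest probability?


Softmax is a monotonic transformation, so it preserves the argmax.
We need to find the index of the maximum logit.
Index 0: 3.1
Index 1: 3.3
Index 2: 0.9
Index 3: 1.4
Index 4: -1.6
Maximum logit = 3.3 at index 1

1


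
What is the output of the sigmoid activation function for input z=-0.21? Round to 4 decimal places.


sigmoid(z) = 1 / (1 + exp(-z))
exp(-(-0.21)) = exp(0.21) = 1.2337
1 + 1.2337 = 2.2337
1 / 2.2337 = 0.4477

0.4477


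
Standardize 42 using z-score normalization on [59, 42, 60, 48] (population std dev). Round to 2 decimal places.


Mean = (59 + 42 + 60 + 48) / 4 = 52.25
Variance = sum((x_i - mean)^2) / n = 57.1875
Std = sqrt(57.1875) = 7.5622
Z = (x - mean) / std
= (42 - 52.25) / 7.5622
= -10.25 / 7.5622
= -1.36

-1.36


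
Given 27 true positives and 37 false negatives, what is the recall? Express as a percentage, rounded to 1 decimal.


Recall = TP / (TP + FN) * 100
= 27 / (27 + 37)
= 27 / 64
= 0.4219
= 42.2%

42.2


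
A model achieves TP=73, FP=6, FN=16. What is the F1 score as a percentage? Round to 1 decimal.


Precision = TP / (TP + FP) = 73 / 79 = 0.9241
Recall = TP / (TP + FN) = 73 / 89 = 0.8202
F1 = 2 * P * R / (P + R)
= 2 * 0.9241 * 0.8202 / (0.9241 + 0.8202)
= 1.5159 / 1.7443
= 0.869
As percentage: 86.9%

86.9


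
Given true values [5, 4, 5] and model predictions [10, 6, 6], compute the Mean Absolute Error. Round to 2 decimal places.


Absolute errors: [5, 2, 1]
Sum of absolute errors = 8
MAE = 8 / 3 = 2.67

2.67


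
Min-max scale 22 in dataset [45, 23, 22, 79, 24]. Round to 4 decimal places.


Min = 22, Max = 79
Range = 79 - 22 = 57
Scaled = (x - min) / (max - min)
= (22 - 22) / 57
= 0 / 57
= 0.0000

0.0000


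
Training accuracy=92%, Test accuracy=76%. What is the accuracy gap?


Gap = train_accuracy - test_accuracy
= 92 - 76
= 16%
This gap suggests the model is overfitting.

16


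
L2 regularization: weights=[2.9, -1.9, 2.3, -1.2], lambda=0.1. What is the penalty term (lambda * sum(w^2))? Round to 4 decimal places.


Squaring each weight:
2.9^2 = 8.41
(-1.9)^2 = 3.61
2.3^2 = 5.29
(-1.2)^2 = 1.44
Sum of squares = 18.75
Penalty = 0.1 * 18.75 = 1.8750

1.8750


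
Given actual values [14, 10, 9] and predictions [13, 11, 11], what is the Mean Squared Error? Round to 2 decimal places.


Differences: [1, -1, -2]
Squared errors: [1, 1, 4]
Sum of squared errors = 6
MSE = 6 / 3 = 2.00

2.00


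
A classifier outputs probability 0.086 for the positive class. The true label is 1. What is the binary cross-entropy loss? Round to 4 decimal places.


For y=1: Loss = -log(p)
= -log(0.086)
= -(-2.4534)
= 2.4534

2.4534


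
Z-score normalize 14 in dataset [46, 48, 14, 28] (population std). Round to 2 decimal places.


Mean = (46 + 48 + 14 + 28) / 4 = 34.0
Variance = sum((x_i - mean)^2) / n = 194.0
Std = sqrt(194.0) = 13.9284
Z = (x - mean) / std
= (14 - 34.0) / 13.9284
= -20.0 / 13.9284
= -1.44

-1.44


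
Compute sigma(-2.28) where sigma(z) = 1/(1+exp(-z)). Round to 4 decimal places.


sigmoid(z) = 1 / (1 + exp(-z))
exp(-(-2.28)) = exp(2.28) = 9.7767
1 + 9.7767 = 10.7767
1 / 10.7767 = 0.0928

0.0928


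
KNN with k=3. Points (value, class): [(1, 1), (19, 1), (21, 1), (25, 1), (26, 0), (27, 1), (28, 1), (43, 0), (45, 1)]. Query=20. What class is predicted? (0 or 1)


Distances from query 20:
Point 19 (class 1): distance = 1
Point 21 (class 1): distance = 1
Point 25 (class 1): distance = 5
K=3 nearest neighbors: classes = [1, 1, 1]
Votes for class 1: 3 / 3
Majority vote => class 1

1


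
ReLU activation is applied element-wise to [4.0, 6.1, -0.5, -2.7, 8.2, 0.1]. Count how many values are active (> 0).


ReLU(x) = max(0, x) for each element:
ReLU(4.0) = 4.0
ReLU(6.1) = 6.1
ReLU(-0.5) = 0
ReLU(-2.7) = 0
ReLU(8.2) = 8.2
ReLU(0.1) = 0.1
Active neurons (>0): 4

4


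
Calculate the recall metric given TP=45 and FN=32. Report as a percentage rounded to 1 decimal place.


Recall = TP / (TP + FN) * 100
= 45 / (45 + 32)
= 45 / 77
= 0.5844
= 58.4%

58.4


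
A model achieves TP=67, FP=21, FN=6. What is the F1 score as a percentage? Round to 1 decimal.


Precision = TP / (TP + FP) = 67 / 88 = 0.7614
Recall = TP / (TP + FN) = 67 / 73 = 0.9178
F1 = 2 * P * R / (P + R)
= 2 * 0.7614 * 0.9178 / (0.7614 + 0.9178)
= 1.3976 / 1.6792
= 0.8323
As percentage: 83.2%

83.2


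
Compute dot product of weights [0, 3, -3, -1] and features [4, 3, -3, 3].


Element-wise products:
0 * 4 = 0
3 * 3 = 9
-3 * -3 = 9
-1 * 3 = -3
Sum = 0 + 9 + 9 + -3
= 15

15


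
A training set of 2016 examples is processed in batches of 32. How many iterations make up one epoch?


Iterations per epoch = dataset_size / batch_size
= 2016 / 32
= 63

63


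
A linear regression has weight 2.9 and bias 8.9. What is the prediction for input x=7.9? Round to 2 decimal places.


y = 2.9 * 7.9 + (8.9)
= 22.91 + (8.9)
= 31.81

31.81


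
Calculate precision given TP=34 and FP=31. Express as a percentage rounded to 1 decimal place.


Precision = TP / (TP + FP) * 100
= 34 / (34 + 31)
= 34 / 65
= 0.5231
= 52.3%

52.3


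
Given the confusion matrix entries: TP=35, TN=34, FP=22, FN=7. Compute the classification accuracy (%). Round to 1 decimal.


Accuracy = (TP + TN) / (TP + TN + FP + FN) * 100
= (35 + 34) / (35 + 34 + 22 + 7)
= 69 / 98
= 0.7041
= 70.4%

70.4


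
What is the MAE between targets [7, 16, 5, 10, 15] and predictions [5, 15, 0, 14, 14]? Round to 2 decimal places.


Absolute errors: [2, 1, 5, 4, 1]
Sum of absolute errors = 13
MAE = 13 / 5 = 2.60

2.60


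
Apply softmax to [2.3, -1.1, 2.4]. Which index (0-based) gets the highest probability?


Softmax is a monotonic transformation, so it preserves the argmax.
We need to find the index of the maximum logit.
Index 0: 2.3
Index 1: -1.1
Index 2: 2.4
Maximum logit = 2.4 at index 2

2


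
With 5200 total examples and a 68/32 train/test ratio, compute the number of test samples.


Train samples = 5200 * 68% = 3536
Test samples = 5200 - 3536
= 1664

1664


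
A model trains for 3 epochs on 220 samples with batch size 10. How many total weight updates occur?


Iterations per epoch = 220 / 10 = 22
Total updates = iterations_per_epoch * epochs
= 22 * 3
= 66

66


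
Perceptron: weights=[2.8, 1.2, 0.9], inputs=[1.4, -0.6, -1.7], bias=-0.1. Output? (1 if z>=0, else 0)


z = w . x + b
= 2.8*1.4 + 1.2*-0.6 + 0.9*-1.7 + -0.1
= 3.92 + -0.72 + -1.53 + -0.1
= 1.67 + -0.1
= 1.57
Since z = 1.57 >= 0, output = 1

1


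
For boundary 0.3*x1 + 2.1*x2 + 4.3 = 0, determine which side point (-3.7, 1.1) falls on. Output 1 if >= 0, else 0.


Compute 0.3 * -3.7 + 2.1 * 1.1 + 4.3
= -1.11 + 2.31 + 4.3
= 5.5
Since 5.5 >= 0, the point is on the positive side.

1


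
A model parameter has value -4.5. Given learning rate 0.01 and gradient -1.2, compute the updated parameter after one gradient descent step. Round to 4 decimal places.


w_new = w_old - lr * gradient
= -4.5 - 0.01 * -1.2
= -4.5 - (-0.012)
= -4.4880

-4.4880


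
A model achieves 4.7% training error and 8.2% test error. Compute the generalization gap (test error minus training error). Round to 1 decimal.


Generalization gap = test_error - train_error
= 8.2 - 4.7
= 3.5%
A moderate gap.

3.5


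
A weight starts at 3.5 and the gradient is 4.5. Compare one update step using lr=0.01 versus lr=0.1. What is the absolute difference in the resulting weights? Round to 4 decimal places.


With lr=0.01: w_new = 3.5 - 0.01 * 4.5 = 3.455
With lr=0.1: w_new = 3.5 - 0.1 * 4.5 = 3.05
Absolute difference = |3.455 - 3.05|
= 0.4050

0.4050


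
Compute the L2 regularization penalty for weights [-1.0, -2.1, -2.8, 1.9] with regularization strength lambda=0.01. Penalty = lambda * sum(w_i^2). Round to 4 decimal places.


Squaring each weight:
(-1.0)^2 = 1.0
(-2.1)^2 = 4.41
(-2.8)^2 = 7.84
1.9^2 = 3.61
Sum of squares = 16.86
Penalty = 0.01 * 16.86 = 0.1686

0.1686


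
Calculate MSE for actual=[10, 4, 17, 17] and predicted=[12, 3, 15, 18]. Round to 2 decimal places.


Differences: [-2, 1, 2, -1]
Squared errors: [4, 1, 4, 1]
Sum of squared errors = 10
MSE = 10 / 4 = 2.50

2.50


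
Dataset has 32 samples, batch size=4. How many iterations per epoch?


Iterations per epoch = dataset_size / batch_size
= 32 / 4
= 8

8


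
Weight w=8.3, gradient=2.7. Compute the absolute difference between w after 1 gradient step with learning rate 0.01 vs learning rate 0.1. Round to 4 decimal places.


With lr=0.01: w_new = 8.3 - 0.01 * 2.7 = 8.273
With lr=0.1: w_new = 8.3 - 0.1 * 2.7 = 8.03
Absolute difference = |8.273 - 8.03|
= 0.2430

0.2430


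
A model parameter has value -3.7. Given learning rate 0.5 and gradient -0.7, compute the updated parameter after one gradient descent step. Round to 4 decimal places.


w_new = w_old - lr * gradient
= -3.7 - 0.5 * -0.7
= -3.7 - (-0.35)
= -3.3500

-3.3500


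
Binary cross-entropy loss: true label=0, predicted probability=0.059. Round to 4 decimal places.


For y=0: Loss = -log(1-p)
= -log(1 - 0.059)
= -log(0.941)
= -(-0.0608)
= 0.0608

0.0608


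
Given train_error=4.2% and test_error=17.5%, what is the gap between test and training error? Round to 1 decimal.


Generalization gap = test_error - train_error
= 17.5 - 4.2
= 13.3%
A large gap suggests overfitting.

13.3


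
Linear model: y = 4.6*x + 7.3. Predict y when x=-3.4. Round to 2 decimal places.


y = 4.6 * -3.4 + (7.3)
= -15.64 + (7.3)
= -8.34

-8.34


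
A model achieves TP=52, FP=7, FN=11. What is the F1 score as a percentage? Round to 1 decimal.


Precision = TP / (TP + FP) = 52 / 59 = 0.8814
Recall = TP / (TP + FN) = 52 / 63 = 0.8254
F1 = 2 * P * R / (P + R)
= 2 * 0.8814 * 0.8254 / (0.8814 + 0.8254)
= 1.4549 / 1.7068
= 0.8525
As percentage: 85.2%

85.2


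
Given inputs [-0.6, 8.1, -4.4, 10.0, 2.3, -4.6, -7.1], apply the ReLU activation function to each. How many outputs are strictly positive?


ReLU(x) = max(0, x) for each element:
ReLU(-0.6) = 0
ReLU(8.1) = 8.1
ReLU(-4.4) = 0
ReLU(10.0) = 10.0
ReLU(2.3) = 2.3
ReLU(-4.6) = 0
ReLU(-7.1) = 0
Active neurons (>0): 3

3


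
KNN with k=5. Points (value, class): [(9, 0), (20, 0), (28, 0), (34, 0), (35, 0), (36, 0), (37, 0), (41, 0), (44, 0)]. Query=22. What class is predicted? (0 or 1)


Distances from query 22:
Point 20 (class 0): distance = 2
Point 28 (class 0): distance = 6
Point 34 (class 0): distance = 12
Point 9 (class 0): distance = 13
Point 35 (class 0): distance = 13
K=5 nearest neighbors: classes = [0, 0, 0, 0, 0]
Votes for class 1: 0 / 5
Majority vote => class 0

0


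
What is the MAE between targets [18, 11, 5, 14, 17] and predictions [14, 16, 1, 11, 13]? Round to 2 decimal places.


Absolute errors: [4, 5, 4, 3, 4]
Sum of absolute errors = 20
MAE = 20 / 5 = 4.00

4.00


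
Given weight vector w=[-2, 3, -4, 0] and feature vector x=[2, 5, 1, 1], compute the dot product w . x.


Element-wise products:
-2 * 2 = -4
3 * 5 = 15
-4 * 1 = -4
0 * 1 = 0
Sum = -4 + 15 + -4 + 0
= 7

7


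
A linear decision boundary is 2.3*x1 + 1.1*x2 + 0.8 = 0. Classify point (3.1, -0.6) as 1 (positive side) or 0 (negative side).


Compute 2.3 * 3.1 + 1.1 * -0.6 + 0.8
= 7.13 + -0.66 + 0.8
= 7.27
Since 7.27 >= 0, the point is on the positive side.

1


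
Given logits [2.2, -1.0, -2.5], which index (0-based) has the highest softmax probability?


Softmax is a monotonic transformation, so it preserves the argmax.
We need to find the index of the maximum logit.
Index 0: 2.2
Index 1: -1.0
Index 2: -2.5
Maximum logit = 2.2 at index 0

0


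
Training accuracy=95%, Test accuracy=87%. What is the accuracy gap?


Gap = train_accuracy - test_accuracy
= 95 - 87
= 8%
This moderate gap may indicate mild overfitting.

8


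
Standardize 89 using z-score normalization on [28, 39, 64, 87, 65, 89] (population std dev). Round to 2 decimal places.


Mean = (28 + 39 + 64 + 87 + 65 + 89) / 6 = 62.0
Variance = sum((x_i - mean)^2) / n = 508.6667
Std = sqrt(508.6667) = 22.5536
Z = (x - mean) / std
= (89 - 62.0) / 22.5536
= 27.0 / 22.5536
= 1.20

1.20


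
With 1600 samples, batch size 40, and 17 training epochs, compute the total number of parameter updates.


Iterations per epoch = 1600 / 40 = 40
Total updates = iterations_per_epoch * epochs
= 40 * 17
= 680

680


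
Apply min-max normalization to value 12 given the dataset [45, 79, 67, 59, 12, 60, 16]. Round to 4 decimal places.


Min = 12, Max = 79
Range = 79 - 12 = 67
Scaled = (x - min) / (max - min)
= (12 - 12) / 67
= 0 / 67
= 0.0000

0.0000


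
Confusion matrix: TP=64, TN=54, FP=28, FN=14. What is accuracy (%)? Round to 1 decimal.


Accuracy = (TP + TN) / (TP + TN + FP + FN) * 100
= (64 + 54) / (64 + 54 + 28 + 14)
= 118 / 160
= 0.7375
= 73.8%

73.8


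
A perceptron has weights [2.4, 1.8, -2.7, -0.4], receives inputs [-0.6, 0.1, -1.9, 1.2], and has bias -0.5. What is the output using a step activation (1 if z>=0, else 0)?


z = w . x + b
= 2.4*-0.6 + 1.8*0.1 + -2.7*-1.9 + -0.4*1.2 + -0.5
= -1.44 + 0.18 + 5.13 + -0.48 + -0.5
= 3.39 + -0.5
= 2.89
Since z = 2.89 >= 0, output = 1

1


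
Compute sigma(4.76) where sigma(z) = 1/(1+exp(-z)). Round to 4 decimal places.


sigmoid(z) = 1 / (1 + exp(-z))
exp(-(4.76)) = exp(-4.76) = 0.0086
1 + 0.0086 = 1.0086
1 / 1.0086 = 0.9915

0.9915


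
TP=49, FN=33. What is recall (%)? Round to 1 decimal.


Recall = TP / (TP + FN) * 100
= 49 / (49 + 33)
= 49 / 82
= 0.5976
= 59.8%

59.8


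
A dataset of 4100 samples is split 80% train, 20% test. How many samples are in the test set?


Train samples = 4100 * 80% = 3280
Test samples = 4100 - 3280
= 820

820


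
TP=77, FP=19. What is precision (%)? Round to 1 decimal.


Precision = TP / (TP + FP) * 100
= 77 / (77 + 19)
= 77 / 96
= 0.8021
= 80.2%

80.2


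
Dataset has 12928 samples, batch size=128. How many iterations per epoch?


Iterations per epoch = dataset_size / batch_size
= 12928 / 128
= 101

101


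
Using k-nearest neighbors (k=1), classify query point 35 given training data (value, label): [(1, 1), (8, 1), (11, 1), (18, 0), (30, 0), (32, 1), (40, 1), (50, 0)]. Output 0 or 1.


Distances from query 35:
Point 32 (class 1): distance = 3
K=1 nearest neighbors: classes = [1]
Votes for class 1: 1 / 1
Majority vote => class 1

1


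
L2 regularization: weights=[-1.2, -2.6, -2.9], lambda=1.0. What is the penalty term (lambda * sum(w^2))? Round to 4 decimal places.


Squaring each weight:
(-1.2)^2 = 1.44
(-2.6)^2 = 6.76
(-2.9)^2 = 8.41
Sum of squares = 16.61
Penalty = 1.0 * 16.61 = 16.6100

16.6100


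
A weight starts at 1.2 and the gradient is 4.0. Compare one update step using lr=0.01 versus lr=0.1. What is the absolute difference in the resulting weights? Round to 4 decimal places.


With lr=0.01: w_new = 1.2 - 0.01 * 4.0 = 1.16
With lr=0.1: w_new = 1.2 - 0.1 * 4.0 = 0.8
Absolute difference = |1.16 - 0.8|
= 0.3600

0.3600


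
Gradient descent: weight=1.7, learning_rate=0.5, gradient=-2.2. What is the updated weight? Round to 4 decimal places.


w_new = w_old - lr * gradient
= 1.7 - 0.5 * -2.2
= 1.7 - (-1.1)
= 2.8000

2.8000


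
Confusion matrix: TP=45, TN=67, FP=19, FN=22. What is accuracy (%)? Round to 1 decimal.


Accuracy = (TP + TN) / (TP + TN + FP + FN) * 100
= (45 + 67) / (45 + 67 + 19 + 22)
= 112 / 153
= 0.732
= 73.2%

73.2


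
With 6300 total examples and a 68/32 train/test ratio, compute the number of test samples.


Train samples = 6300 * 68% = 4284
Test samples = 6300 - 4284
= 2016

2016


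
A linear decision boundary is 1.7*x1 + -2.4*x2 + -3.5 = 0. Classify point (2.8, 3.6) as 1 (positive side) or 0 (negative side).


Compute 1.7 * 2.8 + -2.4 * 3.6 + -3.5
= 4.76 + -8.64 + -3.5
= -7.38
Since -7.38 < 0, the point is on the negative side.

0


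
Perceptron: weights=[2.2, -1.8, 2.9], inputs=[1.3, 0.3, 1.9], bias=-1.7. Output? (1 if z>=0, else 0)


z = w . x + b
= 2.2*1.3 + -1.8*0.3 + 2.9*1.9 + -1.7
= 2.86 + -0.54 + 5.51 + -1.7
= 7.83 + -1.7
= 6.13
Since z = 6.13 >= 0, output = 1

1


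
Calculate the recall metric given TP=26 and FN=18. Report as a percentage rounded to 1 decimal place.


Recall = TP / (TP + FN) * 100
= 26 / (26 + 18)
= 26 / 44
= 0.5909
= 59.1%

59.1


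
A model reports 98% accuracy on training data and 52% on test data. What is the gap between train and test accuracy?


Gap = train_accuracy - test_accuracy
= 98 - 52
= 46%
This large gap strongly indicates overfitting.

46


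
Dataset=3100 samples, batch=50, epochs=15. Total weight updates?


Iterations per epoch = 3100 / 50 = 62
Total updates = iterations_per_epoch * epochs
= 62 * 15
= 930

930


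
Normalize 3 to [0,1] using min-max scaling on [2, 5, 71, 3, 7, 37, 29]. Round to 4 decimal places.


Min = 2, Max = 71
Range = 71 - 2 = 69
Scaled = (x - min) / (max - min)
= (3 - 2) / 69
= 1 / 69
= 0.0145

0.0145


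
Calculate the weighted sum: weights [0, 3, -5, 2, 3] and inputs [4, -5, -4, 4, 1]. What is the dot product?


Element-wise products:
0 * 4 = 0
3 * -5 = -15
-5 * -4 = 20
2 * 4 = 8
3 * 1 = 3
Sum = 0 + -15 + 20 + 8 + 3
= 16

16


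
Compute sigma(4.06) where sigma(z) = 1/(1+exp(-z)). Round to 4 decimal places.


sigmoid(z) = 1 / (1 + exp(-z))
exp(-(4.06)) = exp(-4.06) = 0.0172
1 + 0.0172 = 1.0172
1 / 1.0172 = 0.9830

0.9830


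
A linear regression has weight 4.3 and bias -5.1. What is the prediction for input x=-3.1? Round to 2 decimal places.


y = 4.3 * -3.1 + (-5.1)
= -13.33 + (-5.1)
= -18.43

-18.43


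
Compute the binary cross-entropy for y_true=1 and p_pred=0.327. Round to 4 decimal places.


For y=1: Loss = -log(p)
= -log(0.327)
= -(-1.1178)
= 1.1178

1.1178


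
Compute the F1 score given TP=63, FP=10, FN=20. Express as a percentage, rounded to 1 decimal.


Precision = TP / (TP + FP) = 63 / 73 = 0.863
Recall = TP / (TP + FN) = 63 / 83 = 0.759
F1 = 2 * P * R / (P + R)
= 2 * 0.863 * 0.759 / (0.863 + 0.759)
= 1.3101 / 1.622
= 0.8077
As percentage: 80.8%

80.8


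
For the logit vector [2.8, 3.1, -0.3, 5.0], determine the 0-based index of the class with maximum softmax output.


Softmax is a monotonic transformation, so it preserves the argmax.
We need to find the index of the maximum logit.
Index 0: 2.8
Index 1: 3.1
Index 2: -0.3
Index 3: 5.0
Maximum logit = 5.0 at index 3

3


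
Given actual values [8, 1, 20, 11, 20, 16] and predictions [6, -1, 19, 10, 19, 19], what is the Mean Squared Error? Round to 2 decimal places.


Differences: [2, 2, 1, 1, 1, -3]
Squared errors: [4, 4, 1, 1, 1, 9]
Sum of squared errors = 20
MSE = 20 / 6 = 3.33

3.33


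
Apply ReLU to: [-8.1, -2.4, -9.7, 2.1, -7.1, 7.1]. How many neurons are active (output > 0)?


ReLU(x) = max(0, x) for each element:
ReLU(-8.1) = 0
ReLU(-2.4) = 0
ReLU(-9.7) = 0
ReLU(2.1) = 2.1
ReLU(-7.1) = 0
ReLU(7.1) = 7.1
Active neurons (>0): 2

2


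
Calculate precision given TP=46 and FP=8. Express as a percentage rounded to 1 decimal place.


Precision = TP / (TP + FP) * 100
= 46 / (46 + 8)
= 46 / 54
= 0.8519
= 85.2%

85.2


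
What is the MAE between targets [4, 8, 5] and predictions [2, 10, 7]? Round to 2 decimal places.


Absolute errors: [2, 2, 2]
Sum of absolute errors = 6
MAE = 6 / 3 = 2.00

2.00


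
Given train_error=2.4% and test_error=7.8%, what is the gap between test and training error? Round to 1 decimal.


Generalization gap = test_error - train_error
= 7.8 - 2.4
= 5.4%
A moderate gap.

5.4


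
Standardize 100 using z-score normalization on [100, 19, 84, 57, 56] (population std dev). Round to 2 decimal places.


Mean = (100 + 19 + 84 + 57 + 56) / 5 = 63.2
Variance = sum((x_i - mean)^2) / n = 766.16
Std = sqrt(766.16) = 27.6796
Z = (x - mean) / std
= (100 - 63.2) / 27.6796
= 36.8 / 27.6796
= 1.33

1.33


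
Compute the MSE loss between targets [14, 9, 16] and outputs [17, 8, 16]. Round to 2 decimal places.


Differences: [-3, 1, 0]
Squared errors: [9, 1, 0]
Sum of squared errors = 10
MSE = 10 / 3 = 3.33

3.33


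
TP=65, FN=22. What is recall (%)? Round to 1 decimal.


Recall = TP / (TP + FN) * 100
= 65 / (65 + 22)
= 65 / 87
= 0.7471
= 74.7%

74.7


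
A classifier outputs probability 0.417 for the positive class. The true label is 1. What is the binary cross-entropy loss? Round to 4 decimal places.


For y=1: Loss = -log(p)
= -log(0.417)
= -(-0.8747)
= 0.8747

0.8747


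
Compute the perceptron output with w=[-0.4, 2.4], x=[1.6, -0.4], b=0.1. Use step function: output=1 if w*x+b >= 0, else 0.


z = w . x + b
= -0.4*1.6 + 2.4*-0.4 + 0.1
= -0.64 + -0.96 + 0.1
= -1.6 + 0.1
= -1.5
Since z = -1.5 < 0, output = 0

0


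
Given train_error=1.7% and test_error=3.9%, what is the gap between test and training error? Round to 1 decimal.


Generalization gap = test_error - train_error
= 3.9 - 1.7
= 2.2%
A moderate gap.

2.2


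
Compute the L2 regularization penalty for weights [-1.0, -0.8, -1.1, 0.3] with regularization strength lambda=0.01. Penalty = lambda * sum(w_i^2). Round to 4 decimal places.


Squaring each weight:
(-1.0)^2 = 1.0
(-0.8)^2 = 0.64
(-1.1)^2 = 1.21
0.3^2 = 0.09
Sum of squares = 2.94
Penalty = 0.01 * 2.94 = 0.0294

0.0294


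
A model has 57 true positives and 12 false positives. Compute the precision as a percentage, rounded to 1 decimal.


Precision = TP / (TP + FP) * 100
= 57 / (57 + 12)
= 57 / 69
= 0.8261
= 82.6%

82.6


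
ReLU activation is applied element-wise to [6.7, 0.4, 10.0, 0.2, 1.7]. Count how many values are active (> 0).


ReLU(x) = max(0, x) for each element:
ReLU(6.7) = 6.7
ReLU(0.4) = 0.4
ReLU(10.0) = 10.0
ReLU(0.2) = 0.2
ReLU(1.7) = 1.7
Active neurons (>0): 5

5


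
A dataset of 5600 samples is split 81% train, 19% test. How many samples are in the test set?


Train samples = 5600 * 81% = 4536
Test samples = 5600 - 4536
= 1064

1064


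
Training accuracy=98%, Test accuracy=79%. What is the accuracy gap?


Gap = train_accuracy - test_accuracy
= 98 - 79
= 19%
This gap suggests the model is overfitting.

19


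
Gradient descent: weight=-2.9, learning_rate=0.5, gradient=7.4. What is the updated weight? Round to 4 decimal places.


w_new = w_old - lr * gradient
= -2.9 - 0.5 * 7.4
= -2.9 - (3.7)
= -6.6000

-6.6000


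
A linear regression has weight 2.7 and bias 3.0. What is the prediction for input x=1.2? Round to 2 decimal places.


y = 2.7 * 1.2 + (3.0)
= 3.24 + (3.0)
= 6.24

6.24


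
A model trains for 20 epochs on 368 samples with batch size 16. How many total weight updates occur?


Iterations per epoch = 368 / 16 = 23
Total updates = iterations_per_epoch * epochs
= 23 * 20
= 460

460


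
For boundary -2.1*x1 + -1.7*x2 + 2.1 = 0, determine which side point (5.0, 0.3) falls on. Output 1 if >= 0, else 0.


Compute -2.1 * 5.0 + -1.7 * 0.3 + 2.1
= -10.5 + -0.51 + 2.1
= -8.91
Since -8.91 < 0, the point is on the negative side.

0


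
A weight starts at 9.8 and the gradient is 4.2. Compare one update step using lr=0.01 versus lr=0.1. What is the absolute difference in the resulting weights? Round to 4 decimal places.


With lr=0.01: w_new = 9.8 - 0.01 * 4.2 = 9.758
With lr=0.1: w_new = 9.8 - 0.1 * 4.2 = 9.38
Absolute difference = |9.758 - 9.38|
= 0.3780

0.3780


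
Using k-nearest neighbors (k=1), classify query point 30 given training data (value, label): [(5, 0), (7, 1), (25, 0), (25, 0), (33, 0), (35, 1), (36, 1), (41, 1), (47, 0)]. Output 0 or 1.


Distances from query 30:
Point 33 (class 0): distance = 3
K=1 nearest neighbors: classes = [0]
Votes for class 1: 0 / 1
Majority vote => class 0

0


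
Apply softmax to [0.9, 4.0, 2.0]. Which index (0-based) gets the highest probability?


Softmax is a monotonic transformation, so it preserves the argmax.
We need to find the index of the maximum logit.
Index 0: 0.9
Index 1: 4.0
Index 2: 2.0
Maximum logit = 4.0 at index 1

1


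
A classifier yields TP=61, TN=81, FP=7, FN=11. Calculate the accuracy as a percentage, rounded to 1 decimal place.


Accuracy = (TP + TN) / (TP + TN + FP + FN) * 100
= (61 + 81) / (61 + 81 + 7 + 11)
= 142 / 160
= 0.8875
= 88.8%

88.8


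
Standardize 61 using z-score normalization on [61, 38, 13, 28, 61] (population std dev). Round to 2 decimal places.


Mean = (61 + 38 + 13 + 28 + 61) / 5 = 40.2
Variance = sum((x_i - mean)^2) / n = 351.76
Std = sqrt(351.76) = 18.7553
Z = (x - mean) / std
= (61 - 40.2) / 18.7553
= 20.8 / 18.7553
= 1.11

1.11


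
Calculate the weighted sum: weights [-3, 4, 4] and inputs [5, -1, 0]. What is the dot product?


Element-wise products:
-3 * 5 = -15
4 * -1 = -4
4 * 0 = 0
Sum = -15 + -4 + 0
= -19

-19


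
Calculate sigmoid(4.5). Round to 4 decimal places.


sigmoid(z) = 1 / (1 + exp(-z))
exp(-(4.5)) = exp(-4.5) = 0.0111
1 + 0.0111 = 1.0111
1 / 1.0111 = 0.9890

0.9890


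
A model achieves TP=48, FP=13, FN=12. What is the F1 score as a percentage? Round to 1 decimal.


Precision = TP / (TP + FP) = 48 / 61 = 0.7869
Recall = TP / (TP + FN) = 48 / 60 = 0.8
F1 = 2 * P * R / (P + R)
= 2 * 0.7869 * 0.8 / (0.7869 + 0.8)
= 1.259 / 1.5869
= 0.7934
As percentage: 79.3%

79.3


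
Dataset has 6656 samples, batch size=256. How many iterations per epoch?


Iterations per epoch = dataset_size / batch_size
= 6656 / 256
= 26

26


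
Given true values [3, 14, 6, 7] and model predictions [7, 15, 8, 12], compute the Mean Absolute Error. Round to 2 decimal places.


Absolute errors: [4, 1, 2, 5]
Sum of absolute errors = 12
MAE = 12 / 4 = 3.00

3.00


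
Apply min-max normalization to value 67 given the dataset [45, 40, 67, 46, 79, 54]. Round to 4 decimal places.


Min = 40, Max = 79
Range = 79 - 40 = 39
Scaled = (x - min) / (max - min)
= (67 - 40) / 39
= 27 / 39
= 0.6923

0.6923


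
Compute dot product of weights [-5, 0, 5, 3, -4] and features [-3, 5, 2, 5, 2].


Element-wise products:
-5 * -3 = 15
0 * 5 = 0
5 * 2 = 10
3 * 5 = 15
-4 * 2 = -8
Sum = 15 + 0 + 10 + 15 + -8
= 32

32


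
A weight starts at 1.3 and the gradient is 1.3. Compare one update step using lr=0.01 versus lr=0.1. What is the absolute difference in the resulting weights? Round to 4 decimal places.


With lr=0.01: w_new = 1.3 - 0.01 * 1.3 = 1.287
With lr=0.1: w_new = 1.3 - 0.1 * 1.3 = 1.17
Absolute difference = |1.287 - 1.17|
= 0.1170

0.1170


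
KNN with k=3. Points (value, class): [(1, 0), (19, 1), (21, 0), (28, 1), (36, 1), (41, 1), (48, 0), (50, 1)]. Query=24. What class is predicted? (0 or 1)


Distances from query 24:
Point 21 (class 0): distance = 3
Point 28 (class 1): distance = 4
Point 19 (class 1): distance = 5
K=3 nearest neighbors: classes = [0, 1, 1]
Votes for class 1: 2 / 3
Majority vote => class 1

1


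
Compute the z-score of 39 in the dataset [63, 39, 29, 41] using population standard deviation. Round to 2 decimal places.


Mean = (63 + 39 + 29 + 41) / 4 = 43.0
Variance = sum((x_i - mean)^2) / n = 154.0
Std = sqrt(154.0) = 12.4097
Z = (x - mean) / std
= (39 - 43.0) / 12.4097
= -4.0 / 12.4097
= -0.32

-0.32


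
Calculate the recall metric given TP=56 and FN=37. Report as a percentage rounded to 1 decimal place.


Recall = TP / (TP + FN) * 100
= 56 / (56 + 37)
= 56 / 93
= 0.6022
= 60.2%

60.2


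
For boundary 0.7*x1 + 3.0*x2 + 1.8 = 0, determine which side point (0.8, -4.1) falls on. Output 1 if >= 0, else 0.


Compute 0.7 * 0.8 + 3.0 * -4.1 + 1.8
= 0.56 + -12.3 + 1.8
= -9.94
Since -9.94 < 0, the point is on the negative side.

0


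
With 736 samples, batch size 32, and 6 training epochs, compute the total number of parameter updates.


Iterations per epoch = 736 / 32 = 23
Total updates = iterations_per_epoch * epochs
= 23 * 6
= 138

138


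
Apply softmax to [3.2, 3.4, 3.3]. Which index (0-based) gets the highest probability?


Softmax is a monotonic transformation, so it preserves the argmax.
We need to find the index of the maximum logit.
Index 0: 3.2
Index 1: 3.4
Index 2: 3.3
Maximum logit = 3.4 at index 1

1


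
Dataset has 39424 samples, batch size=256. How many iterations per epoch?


Iterations per epoch = dataset_size / batch_size
= 39424 / 256
= 154

154
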